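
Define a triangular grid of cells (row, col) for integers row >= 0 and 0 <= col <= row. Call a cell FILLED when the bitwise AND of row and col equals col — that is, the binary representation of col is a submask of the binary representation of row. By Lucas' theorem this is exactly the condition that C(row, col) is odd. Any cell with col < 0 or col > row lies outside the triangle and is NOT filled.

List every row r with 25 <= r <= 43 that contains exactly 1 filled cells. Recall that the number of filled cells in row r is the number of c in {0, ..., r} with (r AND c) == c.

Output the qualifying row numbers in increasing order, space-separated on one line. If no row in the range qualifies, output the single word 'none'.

Row r has 2^popcount(r) filled cells, so we need popcount(r) = log2(1) = 0.
Scan r = 25..43 and keep those with exactly 0 one-bits:
r=25=11001 popcount=3 -> skip
r=26=11010 popcount=3 -> skip
r=27=11011 popcount=4 -> skip
r=28=11100 popcount=3 -> skip
r=29=11101 popcount=4 -> skip
r=30=11110 popcount=4 -> skip
r=31=11111 popcount=5 -> skip
r=32=100000 popcount=1 -> skip
r=33=100001 popcount=2 -> skip
r=34=100010 popcount=2 -> skip
r=35=100011 popcount=3 -> skip
r=36=100100 popcount=2 -> skip
r=37=100101 popcount=3 -> skip
r=38=100110 popcount=3 -> skip
r=39=100111 popcount=4 -> skip
r=40=101000 popcount=2 -> skip
r=41=101001 popcount=3 -> skip
r=42=101010 popcount=3 -> skip
r=43=101011 popcount=4 -> skip
Kept rows: none

Answer: none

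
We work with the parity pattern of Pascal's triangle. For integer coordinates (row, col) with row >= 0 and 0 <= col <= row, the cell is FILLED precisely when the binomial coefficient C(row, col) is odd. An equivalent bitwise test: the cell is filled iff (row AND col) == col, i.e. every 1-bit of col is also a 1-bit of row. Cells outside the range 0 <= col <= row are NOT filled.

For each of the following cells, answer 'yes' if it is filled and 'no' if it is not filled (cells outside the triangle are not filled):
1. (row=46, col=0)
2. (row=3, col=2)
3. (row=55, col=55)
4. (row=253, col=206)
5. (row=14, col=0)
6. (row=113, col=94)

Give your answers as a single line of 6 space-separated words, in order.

(46,0): row=0b101110, col=0b0, row AND col = 0b0 = 0; 0 == 0 -> filled
(3,2): row=0b11, col=0b10, row AND col = 0b10 = 2; 2 == 2 -> filled
(55,55): row=0b110111, col=0b110111, row AND col = 0b110111 = 55; 55 == 55 -> filled
(253,206): row=0b11111101, col=0b11001110, row AND col = 0b11001100 = 204; 204 != 206 -> empty
(14,0): row=0b1110, col=0b0, row AND col = 0b0 = 0; 0 == 0 -> filled
(113,94): row=0b1110001, col=0b1011110, row AND col = 0b1010000 = 80; 80 != 94 -> empty

Answer: yes yes yes no yes no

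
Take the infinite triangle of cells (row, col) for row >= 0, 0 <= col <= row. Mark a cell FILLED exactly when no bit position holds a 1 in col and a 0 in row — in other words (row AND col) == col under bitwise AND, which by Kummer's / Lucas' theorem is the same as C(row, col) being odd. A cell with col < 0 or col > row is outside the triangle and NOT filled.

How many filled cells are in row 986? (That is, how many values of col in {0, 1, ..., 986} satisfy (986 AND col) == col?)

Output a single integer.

Answer: 128

Derivation:
986 in binary = 1111011010
popcount(986) = number of 1-bits in 1111011010 = 7
A col c satisfies (986 AND c) == c iff every set bit of c is also set in 986; each of the 7 set bits of 986 can independently be on or off in c.
count = 2^7 = 128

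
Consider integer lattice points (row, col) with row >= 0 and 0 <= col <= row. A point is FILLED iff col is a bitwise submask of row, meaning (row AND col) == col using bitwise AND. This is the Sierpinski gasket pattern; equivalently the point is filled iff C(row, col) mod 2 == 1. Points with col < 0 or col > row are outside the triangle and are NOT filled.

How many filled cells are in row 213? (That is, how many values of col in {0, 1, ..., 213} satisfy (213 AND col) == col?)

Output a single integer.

213 in binary = 11010101
popcount(213) = number of 1-bits in 11010101 = 5
A col c satisfies (213 AND c) == c iff every set bit of c is also set in 213; each of the 5 set bits of 213 can independently be on or off in c.
count = 2^5 = 32

Answer: 32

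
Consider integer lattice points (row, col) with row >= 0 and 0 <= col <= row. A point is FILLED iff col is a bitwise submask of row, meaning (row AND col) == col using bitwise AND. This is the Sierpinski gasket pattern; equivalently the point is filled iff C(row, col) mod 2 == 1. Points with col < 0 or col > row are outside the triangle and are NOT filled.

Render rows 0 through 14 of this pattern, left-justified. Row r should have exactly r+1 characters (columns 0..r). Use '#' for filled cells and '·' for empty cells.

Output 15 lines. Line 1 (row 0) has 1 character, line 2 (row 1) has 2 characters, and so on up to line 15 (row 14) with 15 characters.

Answer: #
##
#·#
####
#···#
##··##
#·#·#·#
########
#·······#
##······##
#·#·····#·#
####····####
#···#···#···#
##··##··##··##
#·#·#·#·#·#·#·#

Derivation:
r0=0: #
r1=1: ##
r2=10: #·#
r3=11: ####
r4=100: #···#
r5=101: ##··##
r6=110: #·#·#·#
r7=111: ########
r8=1000: #·······#
r9=1001: ##······##
r10=1010: #·#·····#·#
r11=1011: ####····####
r12=1100: #···#···#···#
r13=1101: ##··##··##··##
r14=1110: #·#·#·#·#·#·#·#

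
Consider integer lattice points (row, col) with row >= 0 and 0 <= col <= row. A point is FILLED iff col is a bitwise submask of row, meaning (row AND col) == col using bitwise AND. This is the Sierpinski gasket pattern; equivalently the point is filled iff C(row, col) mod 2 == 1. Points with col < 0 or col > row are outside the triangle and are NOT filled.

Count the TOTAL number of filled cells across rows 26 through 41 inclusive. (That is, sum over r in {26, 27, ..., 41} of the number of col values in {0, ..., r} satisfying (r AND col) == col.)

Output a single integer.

r26=11010 pc3: +8 =8
r27=11011 pc4: +16 =24
r28=11100 pc3: +8 =32
r29=11101 pc4: +16 =48
r30=11110 pc4: +16 =64
r31=11111 pc5: +32 =96
r32=100000 pc1: +2 =98
r33=100001 pc2: +4 =102
r34=100010 pc2: +4 =106
r35=100011 pc3: +8 =114
r36=100100 pc2: +4 =118
r37=100101 pc3: +8 =126
r38=100110 pc3: +8 =134
r39=100111 pc4: +16 =150
r40=101000 pc2: +4 =154
r41=101001 pc3: +8 =162

Answer: 162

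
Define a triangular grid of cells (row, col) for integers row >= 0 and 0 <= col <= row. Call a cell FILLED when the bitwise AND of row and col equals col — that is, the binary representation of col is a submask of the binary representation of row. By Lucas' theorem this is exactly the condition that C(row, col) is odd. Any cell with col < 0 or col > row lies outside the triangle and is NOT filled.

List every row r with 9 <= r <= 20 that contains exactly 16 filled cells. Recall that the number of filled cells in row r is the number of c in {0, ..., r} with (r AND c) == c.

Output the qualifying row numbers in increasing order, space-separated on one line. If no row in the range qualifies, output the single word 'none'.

Answer: 15

Derivation:
Row r has 2^popcount(r) filled cells, so we need popcount(r) = log2(16) = 4.
Scan r = 9..20 and keep those with exactly 4 one-bits:
r=9=1001 popcount=2 -> skip
r=10=1010 popcount=2 -> skip
r=11=1011 popcount=3 -> skip
r=12=1100 popcount=2 -> skip
r=13=1101 popcount=3 -> skip
r=14=1110 popcount=3 -> skip
r=15=1111 popcount=4 -> KEEP
r=16=10000 popcount=1 -> skip
r=17=10001 popcount=2 -> skip
r=18=10010 popcount=2 -> skip
r=19=10011 popcount=3 -> skip
r=20=10100 popcount=2 -> skip
Kept rows: 15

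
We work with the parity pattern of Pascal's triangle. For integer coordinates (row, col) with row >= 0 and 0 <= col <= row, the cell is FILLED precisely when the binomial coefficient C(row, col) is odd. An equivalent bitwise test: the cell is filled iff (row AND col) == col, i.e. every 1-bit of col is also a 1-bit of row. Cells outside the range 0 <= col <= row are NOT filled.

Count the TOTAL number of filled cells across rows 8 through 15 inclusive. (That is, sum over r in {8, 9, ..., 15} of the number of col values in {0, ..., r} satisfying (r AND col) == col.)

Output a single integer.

r8=1000 pc1: +2 =2
r9=1001 pc2: +4 =6
r10=1010 pc2: +4 =10
r11=1011 pc3: +8 =18
r12=1100 pc2: +4 =22
r13=1101 pc3: +8 =30
r14=1110 pc3: +8 =38
r15=1111 pc4: +16 =54

Answer: 54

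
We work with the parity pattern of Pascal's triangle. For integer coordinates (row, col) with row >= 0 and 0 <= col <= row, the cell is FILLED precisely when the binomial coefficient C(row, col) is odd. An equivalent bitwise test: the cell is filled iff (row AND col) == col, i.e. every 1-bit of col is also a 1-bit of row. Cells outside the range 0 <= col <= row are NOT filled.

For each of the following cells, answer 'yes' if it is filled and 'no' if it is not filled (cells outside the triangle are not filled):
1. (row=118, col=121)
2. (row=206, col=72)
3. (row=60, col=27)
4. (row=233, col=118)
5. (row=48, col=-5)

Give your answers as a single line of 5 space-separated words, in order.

Answer: no yes no no no

Derivation:
(118,121): col outside [0, 118] -> not filled
(206,72): row=0b11001110, col=0b1001000, row AND col = 0b1001000 = 72; 72 == 72 -> filled
(60,27): row=0b111100, col=0b11011, row AND col = 0b11000 = 24; 24 != 27 -> empty
(233,118): row=0b11101001, col=0b1110110, row AND col = 0b1100000 = 96; 96 != 118 -> empty
(48,-5): col outside [0, 48] -> not filled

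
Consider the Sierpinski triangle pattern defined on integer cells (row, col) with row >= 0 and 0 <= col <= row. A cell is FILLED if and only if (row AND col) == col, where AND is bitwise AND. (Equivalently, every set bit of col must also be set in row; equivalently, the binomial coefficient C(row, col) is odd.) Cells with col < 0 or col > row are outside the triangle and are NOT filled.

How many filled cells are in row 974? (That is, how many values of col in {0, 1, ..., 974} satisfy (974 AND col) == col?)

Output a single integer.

Answer: 128

Derivation:
974 in binary = 1111001110
popcount(974) = number of 1-bits in 1111001110 = 7
A col c satisfies (974 AND c) == c iff every set bit of c is also set in 974; each of the 7 set bits of 974 can independently be on or off in c.
count = 2^7 = 128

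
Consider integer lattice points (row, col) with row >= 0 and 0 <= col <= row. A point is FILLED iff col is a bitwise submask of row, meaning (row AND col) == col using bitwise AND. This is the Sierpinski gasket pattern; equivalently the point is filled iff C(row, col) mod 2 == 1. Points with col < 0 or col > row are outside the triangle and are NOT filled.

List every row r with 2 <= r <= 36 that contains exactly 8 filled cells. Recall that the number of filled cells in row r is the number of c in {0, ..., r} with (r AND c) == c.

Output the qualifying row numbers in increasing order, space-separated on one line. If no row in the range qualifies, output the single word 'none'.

Row r has 2^popcount(r) filled cells, so we need popcount(r) = log2(8) = 3.
Scan r = 2..36 and keep those with exactly 3 one-bits:
r=2=10 popcount=1 -> skip
r=3=11 popcount=2 -> skip
r=4=100 popcount=1 -> skip
r=5=101 popcount=2 -> skip
r=6=110 popcount=2 -> skip
r=7=111 popcount=3 -> KEEP
r=8=1000 popcount=1 -> skip
r=9=1001 popcount=2 -> skip
r=10=1010 popcount=2 -> skip
r=11=1011 popcount=3 -> KEEP
r=12=1100 popcount=2 -> skip
r=13=1101 popcount=3 -> KEEP
r=14=1110 popcount=3 -> KEEP
r=15=1111 popcount=4 -> skip
r=16=10000 popcount=1 -> skip
r=17=10001 popcount=2 -> skip
r=18=10010 popcount=2 -> skip
r=19=10011 popcount=3 -> KEEP
r=20=10100 popcount=2 -> skip
r=21=10101 popcount=3 -> KEEP
r=22=10110 popcount=3 -> KEEP
r=23=10111 popcount=4 -> skip
r=24=11000 popcount=2 -> skip
r=25=11001 popcount=3 -> KEEP
r=26=11010 popcount=3 -> KEEP
r=27=11011 popcount=4 -> skip
r=28=11100 popcount=3 -> KEEP
r=29=11101 popcount=4 -> skip
r=30=11110 popcount=4 -> skip
r=31=11111 popcount=5 -> skip
r=32=100000 popcount=1 -> skip
r=33=100001 popcount=2 -> skip
r=34=100010 popcount=2 -> skip
r=35=100011 popcount=3 -> KEEP
r=36=100100 popcount=2 -> skip
Kept rows: 7 11 13 14 19 21 22 25 26 28 35

Answer: 7 11 13 14 19 21 22 25 26 28 35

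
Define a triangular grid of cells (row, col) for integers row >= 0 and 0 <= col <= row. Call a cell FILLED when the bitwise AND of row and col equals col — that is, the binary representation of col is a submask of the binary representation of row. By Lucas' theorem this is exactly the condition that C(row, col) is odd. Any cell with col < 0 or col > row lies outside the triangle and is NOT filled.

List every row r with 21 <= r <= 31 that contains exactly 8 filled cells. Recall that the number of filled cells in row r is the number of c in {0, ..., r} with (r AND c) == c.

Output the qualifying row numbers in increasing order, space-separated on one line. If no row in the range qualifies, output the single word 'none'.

Answer: 21 22 25 26 28

Derivation:
Row r has 2^popcount(r) filled cells, so we need popcount(r) = log2(8) = 3.
Scan r = 21..31 and keep those with exactly 3 one-bits:
r=21=10101 popcount=3 -> KEEP
r=22=10110 popcount=3 -> KEEP
r=23=10111 popcount=4 -> skip
r=24=11000 popcount=2 -> skip
r=25=11001 popcount=3 -> KEEP
r=26=11010 popcount=3 -> KEEP
r=27=11011 popcount=4 -> skip
r=28=11100 popcount=3 -> KEEP
r=29=11101 popcount=4 -> skip
r=30=11110 popcount=4 -> skip
r=31=11111 popcount=5 -> skip
Kept rows: 21 22 25 26 28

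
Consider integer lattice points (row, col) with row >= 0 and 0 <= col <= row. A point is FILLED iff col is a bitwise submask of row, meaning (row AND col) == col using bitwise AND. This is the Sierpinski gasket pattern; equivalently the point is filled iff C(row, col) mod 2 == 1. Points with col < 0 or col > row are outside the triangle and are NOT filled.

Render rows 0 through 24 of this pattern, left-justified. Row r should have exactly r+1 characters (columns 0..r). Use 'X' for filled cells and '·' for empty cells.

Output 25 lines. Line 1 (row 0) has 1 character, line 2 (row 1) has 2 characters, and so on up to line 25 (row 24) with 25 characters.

r0=0: X
r1=1: XX
r2=10: X·X
r3=11: XXXX
r4=100: X···X
r5=101: XX··XX
r6=110: X·X·X·X
r7=111: XXXXXXXX
r8=1000: X·······X
r9=1001: XX······XX
r10=1010: X·X·····X·X
r11=1011: XXXX····XXXX
r12=1100: X···X···X···X
r13=1101: XX··XX··XX··XX
r14=1110: X·X·X·X·X·X·X·X
r15=1111: XXXXXXXXXXXXXXXX
r16=10000: X···············X
r17=10001: XX··············XX
r18=10010: X·X·············X·X
r19=10011: XXXX············XXXX
r20=10100: X···X···········X···X
r21=10101: XX··XX··········XX··XX
r22=10110: X·X·X·X·········X·X·X·X
r23=10111: XXXXXXXX········XXXXXXXX
r24=11000: X·······X·······X·······X

Answer: X
XX
X·X
XXXX
X···X
XX··XX
X·X·X·X
XXXXXXXX
X·······X
XX······XX
X·X·····X·X
XXXX····XXXX
X···X···X···X
XX··XX··XX··XX
X·X·X·X·X·X·X·X
XXXXXXXXXXXXXXXX
X···············X
XX··············XX
X·X·············X·X
XXXX············XXXX
X···X···········X···X
XX··XX··········XX··XX
X·X·X·X·········X·X·X·X
XXXXXXXX········XXXXXXXX
X·······X·······X·······X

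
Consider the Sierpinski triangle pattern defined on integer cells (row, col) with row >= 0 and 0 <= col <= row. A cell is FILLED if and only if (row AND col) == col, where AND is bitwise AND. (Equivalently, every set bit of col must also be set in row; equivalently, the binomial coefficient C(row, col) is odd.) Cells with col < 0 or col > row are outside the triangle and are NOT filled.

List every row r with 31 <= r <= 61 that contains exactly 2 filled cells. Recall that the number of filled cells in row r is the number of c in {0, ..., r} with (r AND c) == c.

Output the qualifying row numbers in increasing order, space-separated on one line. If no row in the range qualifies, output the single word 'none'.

Answer: 32

Derivation:
Row r has 2^popcount(r) filled cells, so we need popcount(r) = log2(2) = 1.
Scan r = 31..61 and keep those with exactly 1 one-bits:
r=31=11111 popcount=5 -> skip
r=32=100000 popcount=1 -> KEEP
r=33=100001 popcount=2 -> skip
r=34=100010 popcount=2 -> skip
r=35=100011 popcount=3 -> skip
r=36=100100 popcount=2 -> skip
r=37=100101 popcount=3 -> skip
r=38=100110 popcount=3 -> skip
r=39=100111 popcount=4 -> skip
r=40=101000 popcount=2 -> skip
r=41=101001 popcount=3 -> skip
r=42=101010 popcount=3 -> skip
r=43=101011 popcount=4 -> skip
r=44=101100 popcount=3 -> skip
r=45=101101 popcount=4 -> skip
r=46=101110 popcount=4 -> skip
r=47=101111 popcount=5 -> skip
r=48=110000 popcount=2 -> skip
r=49=110001 popcount=3 -> skip
r=50=110010 popcount=3 -> skip
r=51=110011 popcount=4 -> skip
r=52=110100 popcount=3 -> skip
r=53=110101 popcount=4 -> skip
r=54=110110 popcount=4 -> skip
r=55=110111 popcount=5 -> skip
r=56=111000 popcount=3 -> skip
r=57=111001 popcount=4 -> skip
r=58=111010 popcount=4 -> skip
r=59=111011 popcount=5 -> skip
r=60=111100 popcount=4 -> skip
r=61=111101 popcount=5 -> skip
Kept rows: 32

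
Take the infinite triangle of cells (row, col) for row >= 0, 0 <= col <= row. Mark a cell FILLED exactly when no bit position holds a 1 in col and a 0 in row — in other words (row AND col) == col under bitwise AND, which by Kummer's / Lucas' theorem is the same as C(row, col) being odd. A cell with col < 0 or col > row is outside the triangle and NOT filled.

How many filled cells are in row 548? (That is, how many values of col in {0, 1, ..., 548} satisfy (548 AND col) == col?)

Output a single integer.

548 in binary = 1000100100
popcount(548) = number of 1-bits in 1000100100 = 3
A col c satisfies (548 AND c) == c iff every set bit of c is also set in 548; each of the 3 set bits of 548 can independently be on or off in c.
count = 2^3 = 8

Answer: 8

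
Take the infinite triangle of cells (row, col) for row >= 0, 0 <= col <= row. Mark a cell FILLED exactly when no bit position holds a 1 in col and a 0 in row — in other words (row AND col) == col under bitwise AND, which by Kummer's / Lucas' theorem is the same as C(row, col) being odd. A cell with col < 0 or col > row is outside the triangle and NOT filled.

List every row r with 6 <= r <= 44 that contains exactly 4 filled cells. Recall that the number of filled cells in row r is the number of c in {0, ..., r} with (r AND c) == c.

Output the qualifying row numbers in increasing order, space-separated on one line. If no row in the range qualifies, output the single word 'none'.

Row r has 2^popcount(r) filled cells, so we need popcount(r) = log2(4) = 2.
Scan r = 6..44 and keep those with exactly 2 one-bits:
r=6=110 popcount=2 -> KEEP
r=7=111 popcount=3 -> skip
r=8=1000 popcount=1 -> skip
r=9=1001 popcount=2 -> KEEP
r=10=1010 popcount=2 -> KEEP
r=11=1011 popcount=3 -> skip
r=12=1100 popcount=2 -> KEEP
r=13=1101 popcount=3 -> skip
r=14=1110 popcount=3 -> skip
r=15=1111 popcount=4 -> skip
r=16=10000 popcount=1 -> skip
r=17=10001 popcount=2 -> KEEP
r=18=10010 popcount=2 -> KEEP
r=19=10011 popcount=3 -> skip
r=20=10100 popcount=2 -> KEEP
r=21=10101 popcount=3 -> skip
r=22=10110 popcount=3 -> skip
r=23=10111 popcount=4 -> skip
r=24=11000 popcount=2 -> KEEP
r=25=11001 popcount=3 -> skip
r=26=11010 popcount=3 -> skip
r=27=11011 popcount=4 -> skip
r=28=11100 popcount=3 -> skip
r=29=11101 popcount=4 -> skip
r=30=11110 popcount=4 -> skip
r=31=11111 popcount=5 -> skip
r=32=100000 popcount=1 -> skip
r=33=100001 popcount=2 -> KEEP
r=34=100010 popcount=2 -> KEEP
r=35=100011 popcount=3 -> skip
r=36=100100 popcount=2 -> KEEP
r=37=100101 popcount=3 -> skip
r=38=100110 popcount=3 -> skip
r=39=100111 popcount=4 -> skip
r=40=101000 popcount=2 -> KEEP
r=41=101001 popcount=3 -> skip
r=42=101010 popcount=3 -> skip
r=43=101011 popcount=4 -> skip
r=44=101100 popcount=3 -> skip
Kept rows: 6 9 10 12 17 18 20 24 33 34 36 40

Answer: 6 9 10 12 17 18 20 24 33 34 36 40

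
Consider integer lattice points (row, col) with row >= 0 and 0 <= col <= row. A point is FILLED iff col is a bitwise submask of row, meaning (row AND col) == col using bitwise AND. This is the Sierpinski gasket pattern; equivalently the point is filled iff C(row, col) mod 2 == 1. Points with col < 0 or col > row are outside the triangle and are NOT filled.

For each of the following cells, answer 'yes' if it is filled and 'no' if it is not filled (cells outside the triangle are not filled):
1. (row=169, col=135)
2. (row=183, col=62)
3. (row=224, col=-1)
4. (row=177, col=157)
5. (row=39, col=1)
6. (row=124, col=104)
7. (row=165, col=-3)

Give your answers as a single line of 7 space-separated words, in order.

(169,135): row=0b10101001, col=0b10000111, row AND col = 0b10000001 = 129; 129 != 135 -> empty
(183,62): row=0b10110111, col=0b111110, row AND col = 0b110110 = 54; 54 != 62 -> empty
(224,-1): col outside [0, 224] -> not filled
(177,157): row=0b10110001, col=0b10011101, row AND col = 0b10010001 = 145; 145 != 157 -> empty
(39,1): row=0b100111, col=0b1, row AND col = 0b1 = 1; 1 == 1 -> filled
(124,104): row=0b1111100, col=0b1101000, row AND col = 0b1101000 = 104; 104 == 104 -> filled
(165,-3): col outside [0, 165] -> not filled

Answer: no no no no yes yes no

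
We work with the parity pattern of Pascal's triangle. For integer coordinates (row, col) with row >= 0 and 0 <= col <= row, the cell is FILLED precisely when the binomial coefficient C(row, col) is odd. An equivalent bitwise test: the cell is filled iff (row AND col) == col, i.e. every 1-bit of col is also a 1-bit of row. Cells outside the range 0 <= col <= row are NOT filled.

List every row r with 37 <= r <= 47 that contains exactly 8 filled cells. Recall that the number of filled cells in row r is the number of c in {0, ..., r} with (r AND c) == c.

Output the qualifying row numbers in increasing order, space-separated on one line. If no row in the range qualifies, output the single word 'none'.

Answer: 37 38 41 42 44

Derivation:
Row r has 2^popcount(r) filled cells, so we need popcount(r) = log2(8) = 3.
Scan r = 37..47 and keep those with exactly 3 one-bits:
r=37=100101 popcount=3 -> KEEP
r=38=100110 popcount=3 -> KEEP
r=39=100111 popcount=4 -> skip
r=40=101000 popcount=2 -> skip
r=41=101001 popcount=3 -> KEEP
r=42=101010 popcount=3 -> KEEP
r=43=101011 popcount=4 -> skip
r=44=101100 popcount=3 -> KEEP
r=45=101101 popcount=4 -> skip
r=46=101110 popcount=4 -> skip
r=47=101111 popcount=5 -> skip
Kept rows: 37 38 41 42 44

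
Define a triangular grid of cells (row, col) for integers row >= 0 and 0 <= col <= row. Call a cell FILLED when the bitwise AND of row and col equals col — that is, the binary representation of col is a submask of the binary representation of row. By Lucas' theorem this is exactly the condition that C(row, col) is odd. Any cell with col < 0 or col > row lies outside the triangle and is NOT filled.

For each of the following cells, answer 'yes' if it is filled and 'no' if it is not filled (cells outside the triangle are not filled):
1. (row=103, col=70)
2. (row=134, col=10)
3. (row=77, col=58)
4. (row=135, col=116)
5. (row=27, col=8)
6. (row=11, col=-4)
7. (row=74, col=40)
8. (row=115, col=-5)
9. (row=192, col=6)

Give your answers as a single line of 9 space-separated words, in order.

Answer: yes no no no yes no no no no

Derivation:
(103,70): row=0b1100111, col=0b1000110, row AND col = 0b1000110 = 70; 70 == 70 -> filled
(134,10): row=0b10000110, col=0b1010, row AND col = 0b10 = 2; 2 != 10 -> empty
(77,58): row=0b1001101, col=0b111010, row AND col = 0b1000 = 8; 8 != 58 -> empty
(135,116): row=0b10000111, col=0b1110100, row AND col = 0b100 = 4; 4 != 116 -> empty
(27,8): row=0b11011, col=0b1000, row AND col = 0b1000 = 8; 8 == 8 -> filled
(11,-4): col outside [0, 11] -> not filled
(74,40): row=0b1001010, col=0b101000, row AND col = 0b1000 = 8; 8 != 40 -> empty
(115,-5): col outside [0, 115] -> not filled
(192,6): row=0b11000000, col=0b110, row AND col = 0b0 = 0; 0 != 6 -> empty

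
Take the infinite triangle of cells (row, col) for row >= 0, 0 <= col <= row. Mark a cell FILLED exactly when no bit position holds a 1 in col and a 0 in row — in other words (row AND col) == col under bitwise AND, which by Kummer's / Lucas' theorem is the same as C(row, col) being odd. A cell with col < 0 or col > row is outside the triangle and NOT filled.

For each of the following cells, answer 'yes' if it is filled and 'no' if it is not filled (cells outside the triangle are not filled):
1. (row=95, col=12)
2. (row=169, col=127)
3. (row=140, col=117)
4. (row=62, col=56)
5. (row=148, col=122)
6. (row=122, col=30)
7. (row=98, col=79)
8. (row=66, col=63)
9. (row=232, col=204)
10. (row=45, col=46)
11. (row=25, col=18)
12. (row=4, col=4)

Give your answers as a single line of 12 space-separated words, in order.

Answer: yes no no yes no no no no no no no yes

Derivation:
(95,12): row=0b1011111, col=0b1100, row AND col = 0b1100 = 12; 12 == 12 -> filled
(169,127): row=0b10101001, col=0b1111111, row AND col = 0b101001 = 41; 41 != 127 -> empty
(140,117): row=0b10001100, col=0b1110101, row AND col = 0b100 = 4; 4 != 117 -> empty
(62,56): row=0b111110, col=0b111000, row AND col = 0b111000 = 56; 56 == 56 -> filled
(148,122): row=0b10010100, col=0b1111010, row AND col = 0b10000 = 16; 16 != 122 -> empty
(122,30): row=0b1111010, col=0b11110, row AND col = 0b11010 = 26; 26 != 30 -> empty
(98,79): row=0b1100010, col=0b1001111, row AND col = 0b1000010 = 66; 66 != 79 -> empty
(66,63): row=0b1000010, col=0b111111, row AND col = 0b10 = 2; 2 != 63 -> empty
(232,204): row=0b11101000, col=0b11001100, row AND col = 0b11001000 = 200; 200 != 204 -> empty
(45,46): col outside [0, 45] -> not filled
(25,18): row=0b11001, col=0b10010, row AND col = 0b10000 = 16; 16 != 18 -> empty
(4,4): row=0b100, col=0b100, row AND col = 0b100 = 4; 4 == 4 -> filled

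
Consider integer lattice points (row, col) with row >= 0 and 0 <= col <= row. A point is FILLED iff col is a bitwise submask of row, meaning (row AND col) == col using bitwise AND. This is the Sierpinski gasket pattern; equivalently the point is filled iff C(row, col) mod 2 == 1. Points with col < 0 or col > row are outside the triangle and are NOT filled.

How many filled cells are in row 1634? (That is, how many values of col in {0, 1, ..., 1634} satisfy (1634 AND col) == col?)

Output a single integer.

1634 in binary = 11001100010
popcount(1634) = number of 1-bits in 11001100010 = 5
A col c satisfies (1634 AND c) == c iff every set bit of c is also set in 1634; each of the 5 set bits of 1634 can independently be on or off in c.
count = 2^5 = 32

Answer: 32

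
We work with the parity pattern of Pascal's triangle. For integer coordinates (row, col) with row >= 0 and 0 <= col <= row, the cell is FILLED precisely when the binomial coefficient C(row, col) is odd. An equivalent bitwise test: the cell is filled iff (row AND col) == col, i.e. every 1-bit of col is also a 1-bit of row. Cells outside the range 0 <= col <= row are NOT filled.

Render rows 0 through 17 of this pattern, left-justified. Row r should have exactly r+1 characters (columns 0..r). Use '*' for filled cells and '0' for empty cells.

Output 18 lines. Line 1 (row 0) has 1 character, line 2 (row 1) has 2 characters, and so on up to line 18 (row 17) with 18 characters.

r0=0: *
r1=1: **
r2=10: *0*
r3=11: ****
r4=100: *000*
r5=101: **00**
r6=110: *0*0*0*
r7=111: ********
r8=1000: *0000000*
r9=1001: **000000**
r10=1010: *0*00000*0*
r11=1011: ****0000****
r12=1100: *000*000*000*
r13=1101: **00**00**00**
r14=1110: *0*0*0*0*0*0*0*
r15=1111: ****************
r16=10000: *000000000000000*
r17=10001: **00000000000000**

Answer: *
**
*0*
****
*000*
**00**
*0*0*0*
********
*0000000*
**000000**
*0*00000*0*
****0000****
*000*000*000*
**00**00**00**
*0*0*0*0*0*0*0*
****************
*000000000000000*
**00000000000000**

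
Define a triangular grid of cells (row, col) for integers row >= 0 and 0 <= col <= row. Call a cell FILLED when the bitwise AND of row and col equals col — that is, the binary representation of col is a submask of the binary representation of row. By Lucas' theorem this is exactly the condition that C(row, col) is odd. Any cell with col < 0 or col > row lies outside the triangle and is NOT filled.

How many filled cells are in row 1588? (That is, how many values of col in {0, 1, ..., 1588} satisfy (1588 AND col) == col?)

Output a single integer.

Answer: 32

Derivation:
1588 in binary = 11000110100
popcount(1588) = number of 1-bits in 11000110100 = 5
A col c satisfies (1588 AND c) == c iff every set bit of c is also set in 1588; each of the 5 set bits of 1588 can independently be on or off in c.
count = 2^5 = 32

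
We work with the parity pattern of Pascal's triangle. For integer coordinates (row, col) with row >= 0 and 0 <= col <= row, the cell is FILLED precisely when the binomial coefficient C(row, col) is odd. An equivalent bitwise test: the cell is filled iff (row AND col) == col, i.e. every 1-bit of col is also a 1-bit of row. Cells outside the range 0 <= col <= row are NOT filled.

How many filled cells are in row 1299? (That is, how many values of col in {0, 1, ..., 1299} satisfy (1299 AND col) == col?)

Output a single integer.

Answer: 32

Derivation:
1299 in binary = 10100010011
popcount(1299) = number of 1-bits in 10100010011 = 5
A col c satisfies (1299 AND c) == c iff every set bit of c is also set in 1299; each of the 5 set bits of 1299 can independently be on or off in c.
count = 2^5 = 32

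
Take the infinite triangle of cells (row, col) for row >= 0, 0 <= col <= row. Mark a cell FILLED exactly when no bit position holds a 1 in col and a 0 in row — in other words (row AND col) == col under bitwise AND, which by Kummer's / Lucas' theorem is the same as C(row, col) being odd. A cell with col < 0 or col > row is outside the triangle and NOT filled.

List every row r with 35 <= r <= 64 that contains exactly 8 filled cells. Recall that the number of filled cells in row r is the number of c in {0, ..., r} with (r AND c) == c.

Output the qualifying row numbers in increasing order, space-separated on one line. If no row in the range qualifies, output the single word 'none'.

Answer: 35 37 38 41 42 44 49 50 52 56

Derivation:
Row r has 2^popcount(r) filled cells, so we need popcount(r) = log2(8) = 3.
Scan r = 35..64 and keep those with exactly 3 one-bits:
r=35=100011 popcount=3 -> KEEP
r=36=100100 popcount=2 -> skip
r=37=100101 popcount=3 -> KEEP
r=38=100110 popcount=3 -> KEEP
r=39=100111 popcount=4 -> skip
r=40=101000 popcount=2 -> skip
r=41=101001 popcount=3 -> KEEP
r=42=101010 popcount=3 -> KEEP
r=43=101011 popcount=4 -> skip
r=44=101100 popcount=3 -> KEEP
r=45=101101 popcount=4 -> skip
r=46=101110 popcount=4 -> skip
r=47=101111 popcount=5 -> skip
r=48=110000 popcount=2 -> skip
r=49=110001 popcount=3 -> KEEP
r=50=110010 popcount=3 -> KEEP
r=51=110011 popcount=4 -> skip
r=52=110100 popcount=3 -> KEEP
r=53=110101 popcount=4 -> skip
r=54=110110 popcount=4 -> skip
r=55=110111 popcount=5 -> skip
r=56=111000 popcount=3 -> KEEP
r=57=111001 popcount=4 -> skip
r=58=111010 popcount=4 -> skip
r=59=111011 popcount=5 -> skip
r=60=111100 popcount=4 -> skip
r=61=111101 popcount=5 -> skip
r=62=111110 popcount=5 -> skip
r=63=111111 popcount=6 -> skip
r=64=1000000 popcount=1 -> skip
Kept rows: 35 37 38 41 42 44 49 50 52 56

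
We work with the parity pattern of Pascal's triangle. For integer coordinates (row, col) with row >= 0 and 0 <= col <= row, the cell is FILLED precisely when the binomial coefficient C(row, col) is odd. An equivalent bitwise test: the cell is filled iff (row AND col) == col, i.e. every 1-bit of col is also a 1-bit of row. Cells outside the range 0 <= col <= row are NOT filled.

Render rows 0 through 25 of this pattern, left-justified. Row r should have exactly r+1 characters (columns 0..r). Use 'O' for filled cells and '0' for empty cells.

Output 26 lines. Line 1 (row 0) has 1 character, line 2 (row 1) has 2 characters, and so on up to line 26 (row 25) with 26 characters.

r0=0: O
r1=1: OO
r2=10: O0O
r3=11: OOOO
r4=100: O000O
r5=101: OO00OO
r6=110: O0O0O0O
r7=111: OOOOOOOO
r8=1000: O0000000O
r9=1001: OO000000OO
r10=1010: O0O00000O0O
r11=1011: OOOO0000OOOO
r12=1100: O000O000O000O
r13=1101: OO00OO00OO00OO
r14=1110: O0O0O0O0O0O0O0O
r15=1111: OOOOOOOOOOOOOOOO
r16=10000: O000000000000000O
r17=10001: OO00000000000000OO
r18=10010: O0O0000000000000O0O
r19=10011: OOOO000000000000OOOO
r20=10100: O000O00000000000O000O
r21=10101: OO00OO0000000000OO00OO
r22=10110: O0O0O0O000000000O0O0O0O
r23=10111: OOOOOOOO00000000OOOOOOOO
r24=11000: O0000000O0000000O0000000O
r25=11001: OO000000OO000000OO000000OO

Answer: O
OO
O0O
OOOO
O000O
OO00OO
O0O0O0O
OOOOOOOO
O0000000O
OO000000OO
O0O00000O0O
OOOO0000OOOO
O000O000O000O
OO00OO00OO00OO
O0O0O0O0O0O0O0O
OOOOOOOOOOOOOOOO
O000000000000000O
OO00000000000000OO
O0O0000000000000O0O
OOOO000000000000OOOO
O000O00000000000O000O
OO00OO0000000000OO00OO
O0O0O0O000000000O0O0O0O
OOOOOOOO00000000OOOOOOOO
O0000000O0000000O0000000O
OO000000OO000000OO000000OO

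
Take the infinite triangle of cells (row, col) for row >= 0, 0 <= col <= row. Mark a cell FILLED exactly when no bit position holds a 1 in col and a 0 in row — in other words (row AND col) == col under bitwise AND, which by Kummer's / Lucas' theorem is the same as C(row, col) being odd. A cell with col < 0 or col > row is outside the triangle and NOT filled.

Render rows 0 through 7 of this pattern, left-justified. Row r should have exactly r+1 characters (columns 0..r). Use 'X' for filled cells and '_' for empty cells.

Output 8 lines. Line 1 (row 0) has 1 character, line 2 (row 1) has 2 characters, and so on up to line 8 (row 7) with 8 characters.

r0=0: X
r1=1: XX
r2=10: X_X
r3=11: XXXX
r4=100: X___X
r5=101: XX__XX
r6=110: X_X_X_X
r7=111: XXXXXXXX

Answer: X
XX
X_X
XXXX
X___X
XX__XX
X_X_X_X
XXXXXXXX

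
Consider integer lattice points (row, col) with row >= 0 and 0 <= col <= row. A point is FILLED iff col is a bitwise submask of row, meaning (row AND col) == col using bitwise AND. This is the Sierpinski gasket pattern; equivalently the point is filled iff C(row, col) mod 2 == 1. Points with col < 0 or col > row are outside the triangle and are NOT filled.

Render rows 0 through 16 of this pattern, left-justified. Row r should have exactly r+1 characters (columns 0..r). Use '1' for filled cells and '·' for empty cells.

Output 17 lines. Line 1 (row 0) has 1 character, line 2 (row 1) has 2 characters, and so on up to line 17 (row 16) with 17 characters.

Answer: 1
11
1·1
1111
1···1
11··11
1·1·1·1
11111111
1·······1
11······11
1·1·····1·1
1111····1111
1···1···1···1
11··11··11··11
1·1·1·1·1·1·1·1
1111111111111111
1···············1

Derivation:
r0=0: 1
r1=1: 11
r2=10: 1·1
r3=11: 1111
r4=100: 1···1
r5=101: 11··11
r6=110: 1·1·1·1
r7=111: 11111111
r8=1000: 1·······1
r9=1001: 11······11
r10=1010: 1·1·····1·1
r11=1011: 1111····1111
r12=1100: 1···1···1···1
r13=1101: 11··11··11··11
r14=1110: 1·1·1·1·1·1·1·1
r15=1111: 1111111111111111
r16=10000: 1···············1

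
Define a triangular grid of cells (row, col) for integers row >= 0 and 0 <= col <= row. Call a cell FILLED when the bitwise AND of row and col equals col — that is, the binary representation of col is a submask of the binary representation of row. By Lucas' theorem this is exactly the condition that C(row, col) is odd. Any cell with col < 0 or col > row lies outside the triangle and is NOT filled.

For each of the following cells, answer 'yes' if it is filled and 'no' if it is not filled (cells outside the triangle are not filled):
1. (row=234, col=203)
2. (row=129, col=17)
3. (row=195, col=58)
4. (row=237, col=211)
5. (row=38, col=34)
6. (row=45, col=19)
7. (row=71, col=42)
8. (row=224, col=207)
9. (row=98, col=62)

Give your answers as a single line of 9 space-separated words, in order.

(234,203): row=0b11101010, col=0b11001011, row AND col = 0b11001010 = 202; 202 != 203 -> empty
(129,17): row=0b10000001, col=0b10001, row AND col = 0b1 = 1; 1 != 17 -> empty
(195,58): row=0b11000011, col=0b111010, row AND col = 0b10 = 2; 2 != 58 -> empty
(237,211): row=0b11101101, col=0b11010011, row AND col = 0b11000001 = 193; 193 != 211 -> empty
(38,34): row=0b100110, col=0b100010, row AND col = 0b100010 = 34; 34 == 34 -> filled
(45,19): row=0b101101, col=0b10011, row AND col = 0b1 = 1; 1 != 19 -> empty
(71,42): row=0b1000111, col=0b101010, row AND col = 0b10 = 2; 2 != 42 -> empty
(224,207): row=0b11100000, col=0b11001111, row AND col = 0b11000000 = 192; 192 != 207 -> empty
(98,62): row=0b1100010, col=0b111110, row AND col = 0b100010 = 34; 34 != 62 -> empty

Answer: no no no no yes no no no no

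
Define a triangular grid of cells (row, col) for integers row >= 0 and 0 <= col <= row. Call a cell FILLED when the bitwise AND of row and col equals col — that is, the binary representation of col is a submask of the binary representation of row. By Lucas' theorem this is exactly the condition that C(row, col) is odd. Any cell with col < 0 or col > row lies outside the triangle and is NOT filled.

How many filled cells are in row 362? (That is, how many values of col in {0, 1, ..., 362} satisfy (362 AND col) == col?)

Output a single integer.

362 in binary = 101101010
popcount(362) = number of 1-bits in 101101010 = 5
A col c satisfies (362 AND c) == c iff every set bit of c is also set in 362; each of the 5 set bits of 362 can independently be on or off in c.
count = 2^5 = 32

Answer: 32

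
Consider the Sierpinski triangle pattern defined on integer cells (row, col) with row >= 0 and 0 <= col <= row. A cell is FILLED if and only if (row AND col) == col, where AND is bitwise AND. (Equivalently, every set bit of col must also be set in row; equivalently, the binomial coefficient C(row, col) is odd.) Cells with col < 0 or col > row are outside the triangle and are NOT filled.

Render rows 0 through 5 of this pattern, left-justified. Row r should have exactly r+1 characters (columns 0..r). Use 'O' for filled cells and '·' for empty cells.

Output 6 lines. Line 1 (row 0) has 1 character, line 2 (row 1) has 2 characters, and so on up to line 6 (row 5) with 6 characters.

Answer: O
OO
O·O
OOOO
O···O
OO··OO

Derivation:
r0=0: O
r1=1: OO
r2=10: O·O
r3=11: OOOO
r4=100: O···O
r5=101: OO··OO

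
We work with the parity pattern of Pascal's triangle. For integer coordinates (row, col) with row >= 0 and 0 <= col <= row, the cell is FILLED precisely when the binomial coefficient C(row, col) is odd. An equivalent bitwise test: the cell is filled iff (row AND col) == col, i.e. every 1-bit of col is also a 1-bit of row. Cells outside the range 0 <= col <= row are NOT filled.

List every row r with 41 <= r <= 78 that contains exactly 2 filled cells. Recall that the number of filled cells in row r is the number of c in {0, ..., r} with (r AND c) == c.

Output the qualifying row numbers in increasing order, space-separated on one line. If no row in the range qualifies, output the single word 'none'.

Row r has 2^popcount(r) filled cells, so we need popcount(r) = log2(2) = 1.
Scan r = 41..78 and keep those with exactly 1 one-bits:
r=41=101001 popcount=3 -> skip
r=42=101010 popcount=3 -> skip
r=43=101011 popcount=4 -> skip
r=44=101100 popcount=3 -> skip
r=45=101101 popcount=4 -> skip
r=46=101110 popcount=4 -> skip
r=47=101111 popcount=5 -> skip
r=48=110000 popcount=2 -> skip
r=49=110001 popcount=3 -> skip
r=50=110010 popcount=3 -> skip
r=51=110011 popcount=4 -> skip
r=52=110100 popcount=3 -> skip
r=53=110101 popcount=4 -> skip
r=54=110110 popcount=4 -> skip
r=55=110111 popcount=5 -> skip
r=56=111000 popcount=3 -> skip
r=57=111001 popcount=4 -> skip
r=58=111010 popcount=4 -> skip
r=59=111011 popcount=5 -> skip
r=60=111100 popcount=4 -> skip
r=61=111101 popcount=5 -> skip
r=62=111110 popcount=5 -> skip
r=63=111111 popcount=6 -> skip
r=64=1000000 popcount=1 -> KEEP
r=65=1000001 popcount=2 -> skip
r=66=1000010 popcount=2 -> skip
r=67=1000011 popcount=3 -> skip
r=68=1000100 popcount=2 -> skip
r=69=1000101 popcount=3 -> skip
r=70=1000110 popcount=3 -> skip
r=71=1000111 popcount=4 -> skip
r=72=1001000 popcount=2 -> skip
r=73=1001001 popcount=3 -> skip
r=74=1001010 popcount=3 -> skip
r=75=1001011 popcount=4 -> skip
r=76=1001100 popcount=3 -> skip
r=77=1001101 popcount=4 -> skip
r=78=1001110 popcount=4 -> skip
Kept rows: 64

Answer: 64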